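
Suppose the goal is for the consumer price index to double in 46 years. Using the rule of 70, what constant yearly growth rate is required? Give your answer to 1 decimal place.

around 1.5%

70 / 46 ≈ 1.52, so about 1.5% per year.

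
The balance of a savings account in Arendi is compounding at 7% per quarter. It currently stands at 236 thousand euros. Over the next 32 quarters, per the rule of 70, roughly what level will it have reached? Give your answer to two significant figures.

2200 thousand euros

It doubles every 70/7 ≈ 10.00 quarters, so 32 quarters is 3.20 doublings.
2^3.20 ≈ 9.19; 236 × 9.19 ≈ 2200 thousand euros.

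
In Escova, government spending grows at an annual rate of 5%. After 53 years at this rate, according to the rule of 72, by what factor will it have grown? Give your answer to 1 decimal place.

roughly 12.8 times

Doubling time ≈ 72/5 = 14.40 years.
53 years / 14.40 ≈ 3.68 doublings → factor 2^3.68 ≈ 12.8.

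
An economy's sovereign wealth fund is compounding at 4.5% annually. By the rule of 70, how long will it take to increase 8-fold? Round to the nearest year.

Doubling time ≈ 70/4.5 = 15.56 years.
8 = 2^3, so 3 doublings → 47 years.

roughly 47 years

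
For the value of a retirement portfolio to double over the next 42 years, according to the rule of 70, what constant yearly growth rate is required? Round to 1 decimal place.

70 / 42 ≈ 1.67, so about 1.7% per year.

≈ 1.7% per year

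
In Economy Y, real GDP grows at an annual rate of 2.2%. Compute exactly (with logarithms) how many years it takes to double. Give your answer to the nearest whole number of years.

32 years

t = ln(2) / ln(1 + 0.022) = 0.6931 / 0.021761 ≈ 31.85.
≈ 32 years.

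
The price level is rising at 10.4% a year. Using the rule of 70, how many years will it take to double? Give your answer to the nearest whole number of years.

70/10.4 ≈ 6.73, so it doubles roughly every 7 years.

roughly 7 years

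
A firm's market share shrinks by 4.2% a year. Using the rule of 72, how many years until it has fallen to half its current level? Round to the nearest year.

The rule works in reverse for decay: 72/4.2 ≈ 17.14 years to halve.

≈ 17 years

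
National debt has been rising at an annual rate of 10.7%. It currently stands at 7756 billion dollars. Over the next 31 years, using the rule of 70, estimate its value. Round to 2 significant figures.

It doubles every 70/10.7 ≈ 6.54 years, so 31 years is 4.74 doublings.
2^4.74 ≈ 26.72; 7756 × 26.72 ≈ 210000 billion dollars.

210000 billion dollars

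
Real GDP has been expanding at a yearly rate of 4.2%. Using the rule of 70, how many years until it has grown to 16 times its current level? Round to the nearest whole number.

Doubling time ≈ 70/4.2 = 16.67 years.
16× is 4 doublings, so 4 × 16.67 ≈ 67 years.

≈ 67 years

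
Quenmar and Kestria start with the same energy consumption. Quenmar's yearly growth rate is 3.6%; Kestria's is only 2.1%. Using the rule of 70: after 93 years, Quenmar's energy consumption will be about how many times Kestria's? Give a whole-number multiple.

about 4 times

Only the 1.5-point difference matters.
70/1.5 ≈ 46.67 years per doubling of the ratio; 93 years gives 1.99 doublings, so ≈ 4×.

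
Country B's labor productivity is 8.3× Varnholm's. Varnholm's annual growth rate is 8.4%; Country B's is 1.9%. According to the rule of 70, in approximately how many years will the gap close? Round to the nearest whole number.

33 years

The growth-rate gap is 8.4% − 1.9% = 6.5 percentage points.
So the ratio between them halves every 70/6.5 ≈ 10.77 years.
An 8.3× gap takes log₂(8.3) ≈ 3.05 halvings to close: 3.05 × 10.77 ≈ 33 years.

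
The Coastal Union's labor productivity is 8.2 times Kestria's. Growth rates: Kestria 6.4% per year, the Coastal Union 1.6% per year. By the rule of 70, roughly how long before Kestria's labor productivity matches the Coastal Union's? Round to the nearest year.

roughly 44 years

The growth-rate gap is 6.4% − 1.6% = 4.8 percentage points.
So the ratio between them halves every 70/4.8 ≈ 14.58 years.
An 8.2 times gap takes log₂(8.2) ≈ 3.04 halvings to close: 3.04 × 14.58 ≈ 44 years.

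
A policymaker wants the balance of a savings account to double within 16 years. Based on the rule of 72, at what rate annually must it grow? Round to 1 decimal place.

72 / 16 ≈ 4.50, so about 4.5% annually.

≈ 4.5%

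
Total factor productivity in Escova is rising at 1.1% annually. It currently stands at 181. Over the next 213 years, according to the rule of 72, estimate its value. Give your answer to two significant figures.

It doubles every 72/1.1 ≈ 65.45 years, so 213 years is 3.25 doublings.
2^3.25 ≈ 9.51; 181 × 9.51 ≈ 1700.

≈ 1700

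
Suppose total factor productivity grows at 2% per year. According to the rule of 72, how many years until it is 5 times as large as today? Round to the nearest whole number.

One doubling takes 72/2 = 36.00 years.
5× is log₂ 5 ≈ 2.32 doublings, so ≈ 2.32 × 36.00 = 84 years.

84 years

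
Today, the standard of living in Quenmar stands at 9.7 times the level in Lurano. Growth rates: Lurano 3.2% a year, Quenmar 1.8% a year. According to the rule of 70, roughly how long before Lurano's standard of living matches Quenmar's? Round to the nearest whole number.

What matters is the difference: 1.4 pp.
Rule of 70 on the gap: the ratio halves every 70/1.4 ≈ 50.00 years.
A 9.7 times gap takes log₂(9.7) ≈ 3.28 halvings to close: 3.28 × 50.00 ≈ 164 years.

roughly 164 years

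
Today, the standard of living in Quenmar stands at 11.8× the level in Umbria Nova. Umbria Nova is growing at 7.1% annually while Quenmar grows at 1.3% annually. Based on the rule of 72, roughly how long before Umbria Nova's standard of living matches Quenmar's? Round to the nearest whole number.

approximately 44 years

Umbria Nova gains on Quenmar at 7.1% − 1.3% = 5.8 points a year.
At that relative rate the gap halves every 72/5.8 ≈ 12.41 years.
An 11.8× gap takes log₂(11.8) ≈ 3.56 halvings to close: 3.56 × 12.41 ≈ 44 years.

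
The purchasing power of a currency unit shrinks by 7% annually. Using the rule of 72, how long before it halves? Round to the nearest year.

roughly 10 years

Falling at 7%, it halves about every 72/7 = 10.29 years.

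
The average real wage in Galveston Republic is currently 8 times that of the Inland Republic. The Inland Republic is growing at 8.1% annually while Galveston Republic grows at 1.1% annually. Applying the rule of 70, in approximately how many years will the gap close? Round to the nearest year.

the Inland Republic gains on Galveston Republic at 8.1% − 1.1% = 7 points a year.
At that relative rate the gap halves every 70/7 ≈ 10.00 years.
An 8 times gap closes after 3 halvings: 3 × 10.00 ≈ 30 years.

roughly 30 years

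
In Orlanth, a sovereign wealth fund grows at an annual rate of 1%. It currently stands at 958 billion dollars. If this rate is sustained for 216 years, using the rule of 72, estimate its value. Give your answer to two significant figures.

approximately 7700 billion dollars

It doubles every 72/1 ≈ 72.00 years, so 216 years is 3.00 doublings.
2^3.00 ≈ 8.00; 958 × 8.00 ≈ 7700 billion dollars.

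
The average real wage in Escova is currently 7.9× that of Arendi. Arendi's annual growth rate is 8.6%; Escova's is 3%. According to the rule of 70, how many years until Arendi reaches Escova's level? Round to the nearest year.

What matters is the difference: 5.6 pp.
Rule of 70 on the gap: the ratio halves every 70/5.6 ≈ 12.50 years.
A 7.9× gap takes log₂(7.9) ≈ 2.98 halvings to close: 2.98 × 12.50 ≈ 37 years.

≈ 37 years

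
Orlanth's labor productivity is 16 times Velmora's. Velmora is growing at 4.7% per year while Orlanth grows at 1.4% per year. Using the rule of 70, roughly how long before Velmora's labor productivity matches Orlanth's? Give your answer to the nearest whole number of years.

approximately 85 years

What matters is the difference: 3.3 pp.
Rule of 70 on the gap: the ratio halves every 70/3.3 ≈ 21.21 years.
A 16 times gap closes after 4 halvings: 4 × 21.21 ≈ 85 years.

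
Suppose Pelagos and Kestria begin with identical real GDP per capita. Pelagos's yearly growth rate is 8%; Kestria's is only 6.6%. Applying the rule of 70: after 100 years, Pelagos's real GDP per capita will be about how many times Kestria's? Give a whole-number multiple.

approximately 4 times

Only the 1.4-point difference matters.
70/1.4 ≈ 50.00 years per doubling of the ratio; 100 years gives 2.00 doublings, so ≈ 4×.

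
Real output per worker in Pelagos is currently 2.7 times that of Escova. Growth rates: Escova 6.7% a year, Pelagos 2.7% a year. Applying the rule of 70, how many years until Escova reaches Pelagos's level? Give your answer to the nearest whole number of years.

The growth-rate gap is 6.7% − 2.7% = 4 percentage points.
So the ratio between them halves every 70/4 ≈ 17.50 years.
A 2.7 times gap takes log₂(2.7) ≈ 1.43 halvings to close: 1.43 × 17.50 ≈ 25 years.

approximately 25 years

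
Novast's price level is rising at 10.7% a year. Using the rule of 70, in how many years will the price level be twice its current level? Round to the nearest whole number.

around 7 years

70/10.7 ≈ 6.54, so it doubles roughly every 7 years.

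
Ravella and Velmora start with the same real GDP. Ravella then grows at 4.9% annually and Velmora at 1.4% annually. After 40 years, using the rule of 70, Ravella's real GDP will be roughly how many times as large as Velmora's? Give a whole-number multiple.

roughly 4 times

Rate gap = 4.9% − 1.4% = 3.5 points.
The ratio doubles every 70/3.5 ≈ 20.00 years.
40/20.00 ≈ 2.00 doublings → ratio ≈ 2^2.00 ≈ 4.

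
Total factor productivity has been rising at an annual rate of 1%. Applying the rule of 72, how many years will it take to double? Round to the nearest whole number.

72 years

Doubling time ≈ 72 / 1 = 72.00 years.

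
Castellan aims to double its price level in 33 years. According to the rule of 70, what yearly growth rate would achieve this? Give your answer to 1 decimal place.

70 / 33 ≈ 2.12, so about 2.1% per year.

around 2.1%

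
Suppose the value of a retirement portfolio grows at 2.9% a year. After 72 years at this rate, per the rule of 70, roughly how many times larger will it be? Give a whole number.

70/2.9 ≈ 24.14 years per doubling.
72 years fits 3 doublings: 2^3 = 8.

8 times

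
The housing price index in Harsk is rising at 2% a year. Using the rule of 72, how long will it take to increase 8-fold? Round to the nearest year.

≈ 108 years

At 2% it doubles every 72/2 ≈ 36.00 years.
Getting to 8× needs 3 doublings: 3 × 36.00 ≈ 108 years.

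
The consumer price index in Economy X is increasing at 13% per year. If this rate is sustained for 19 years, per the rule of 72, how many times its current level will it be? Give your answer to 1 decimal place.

Doubles every ≈ 5.54 years (72/13).
19 years is 3.43 doublings; 2^3.43 ≈ 10.8×.

about 10.8 times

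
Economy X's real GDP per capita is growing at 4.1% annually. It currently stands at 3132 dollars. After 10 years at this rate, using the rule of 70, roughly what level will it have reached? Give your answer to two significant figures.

approximately 4700 dollars

Doubling time ≈ 70/4.1 = 17.07 years.
10 years is 10/17.07 ≈ 0.59 doublings, a factor of 2^0.59 ≈ 1.51.
3132 × 1.51 ≈ 4700 dollars.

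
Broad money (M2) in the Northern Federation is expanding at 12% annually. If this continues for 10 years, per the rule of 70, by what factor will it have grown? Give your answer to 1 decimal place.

approximately 3.3 times

Doubling time ≈ 70/12 = 5.83 years.
10 years / 5.83 ≈ 1.72 doublings → factor 2^1.72 ≈ 3.3.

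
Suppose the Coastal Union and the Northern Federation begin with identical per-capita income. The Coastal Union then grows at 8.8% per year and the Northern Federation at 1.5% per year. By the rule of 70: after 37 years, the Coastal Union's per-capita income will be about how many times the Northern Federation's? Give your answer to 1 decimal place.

Rate gap = 8.8% − 1.5% = 7.3 points.
The ratio doubles every 70/7.3 ≈ 9.59 years.
37/9.59 ≈ 3.86 doublings → ratio ≈ 2^3.86 ≈ 14.5.

approximately 14.5 times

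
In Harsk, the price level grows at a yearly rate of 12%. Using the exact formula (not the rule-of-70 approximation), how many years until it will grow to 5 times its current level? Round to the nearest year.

t = ln(5) / ln(1 + 0.12) = 1.6094 / 0.113329 ≈ 14.20.
≈ 14 years.

14 years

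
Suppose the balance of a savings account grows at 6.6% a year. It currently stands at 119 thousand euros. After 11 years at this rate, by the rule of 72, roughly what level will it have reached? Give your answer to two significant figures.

It doubles every 72/6.6 ≈ 10.91 years, so 11 years is 1.01 doublings.
2^1.01 ≈ 2.01; 119 × 2.01 ≈ 240 thousand euros.

about 240 thousand euros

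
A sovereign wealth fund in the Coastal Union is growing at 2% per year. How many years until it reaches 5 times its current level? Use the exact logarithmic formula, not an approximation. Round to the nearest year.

t = ln(5) / ln(1 + 0.02) = 1.6094 / 0.019803 ≈ 81.27.
≈ 81 years.

81 years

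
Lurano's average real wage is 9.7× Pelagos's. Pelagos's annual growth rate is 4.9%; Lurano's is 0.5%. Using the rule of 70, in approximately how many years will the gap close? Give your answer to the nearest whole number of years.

approximately 52 years

The growth-rate gap is 4.9% − 0.5% = 4.4 percentage points.
So the ratio between them halves every 70/4.4 ≈ 15.91 years.
A 9.7× gap takes log₂(9.7) ≈ 3.28 halvings to close: 3.28 × 15.91 ≈ 52 years.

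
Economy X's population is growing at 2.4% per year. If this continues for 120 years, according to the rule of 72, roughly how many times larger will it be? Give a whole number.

At 2.4% one doubling takes ≈ 30.00 years; 120 years is 4 of them, so ×16.

≈ 16 times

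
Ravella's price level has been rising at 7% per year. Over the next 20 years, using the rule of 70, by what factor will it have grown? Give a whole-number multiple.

≈ 4 times

At 7% one doubling takes ≈ 10.00 years; 20 years is 2 of them, so ×4.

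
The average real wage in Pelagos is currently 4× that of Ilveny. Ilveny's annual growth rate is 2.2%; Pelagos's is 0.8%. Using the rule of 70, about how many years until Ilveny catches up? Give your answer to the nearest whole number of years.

≈ 100 years

What matters is the difference: 1.4 pp.
Rule of 70 on the gap: the ratio halves every 70/1.4 ≈ 50.00 years.
A 4× gap closes after 2 halvings: 2 × 50.00 ≈ 100 years.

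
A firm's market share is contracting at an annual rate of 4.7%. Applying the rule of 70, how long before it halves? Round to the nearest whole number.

approximately 15 years

The rule works in reverse for decay: 70/4.7 ≈ 14.89 years to halve.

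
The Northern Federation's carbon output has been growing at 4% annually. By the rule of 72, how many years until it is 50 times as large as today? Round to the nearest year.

At 4% it doubles every 72/4 ≈ 18.00 years.
50× is log₂ 50 ≈ 5.64 doublings, so ≈ 5.64 × 18.00 = 102 years.

≈ 102 years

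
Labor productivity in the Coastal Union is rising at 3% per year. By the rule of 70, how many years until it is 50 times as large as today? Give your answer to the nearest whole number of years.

approximately 132 years

Doubling time ≈ 70/3 = 23.33 years.
Reaching 50× takes log₂(50) ≈ 5.64 doublings.
5.64 × 23.33 ≈ 132 years.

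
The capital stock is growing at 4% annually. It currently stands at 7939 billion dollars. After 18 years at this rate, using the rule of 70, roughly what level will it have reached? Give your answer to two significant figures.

approximately 16000 billion dollars

Doubling time ≈ 70/4 = 17.50 years.
18 years is 18/17.50 ≈ 1.03 doublings, a factor of 2^1.03 ≈ 2.04.
7939 × 2.04 ≈ 16000 billion dollars.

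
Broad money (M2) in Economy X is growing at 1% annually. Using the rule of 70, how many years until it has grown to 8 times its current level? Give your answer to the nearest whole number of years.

210 years

One doubling takes 70/1 = 70.00 years.
8× is 3 doublings, so 3 × 70.00 ≈ 210 years.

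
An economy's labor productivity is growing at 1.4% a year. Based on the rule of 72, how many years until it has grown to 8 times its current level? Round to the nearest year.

Doubling time ≈ 72/1.4 = 51.43 years.
8× is 3 doublings, so 3 × 51.43 ≈ 154 years.

approximately 154 years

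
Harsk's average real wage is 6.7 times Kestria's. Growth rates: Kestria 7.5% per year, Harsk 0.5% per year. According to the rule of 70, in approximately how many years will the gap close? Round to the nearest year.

around 27 years

Kestria gains on Harsk at 7.5% − 0.5% = 7 points a year.
At that relative rate the gap halves every 70/7 ≈ 10.00 years.
A 6.7 times gap takes log₂(6.7) ≈ 2.74 halvings to close: 2.74 × 10.00 ≈ 27 years.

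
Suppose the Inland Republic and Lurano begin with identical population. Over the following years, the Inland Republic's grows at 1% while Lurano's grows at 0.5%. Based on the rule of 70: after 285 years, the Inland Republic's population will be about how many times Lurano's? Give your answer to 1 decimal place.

Only the 0.5-point difference matters.
70/0.5 ≈ 140.00 years per doubling of the ratio; 285 years gives 2.04 doublings, so ≈ 4.1×.

approximately 4.1 times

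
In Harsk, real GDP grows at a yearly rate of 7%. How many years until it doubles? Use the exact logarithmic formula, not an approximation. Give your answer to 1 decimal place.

10.2 years

t = ln(2) / ln(1 + 0.07) = 0.6931 / 0.067659 ≈ 10.24.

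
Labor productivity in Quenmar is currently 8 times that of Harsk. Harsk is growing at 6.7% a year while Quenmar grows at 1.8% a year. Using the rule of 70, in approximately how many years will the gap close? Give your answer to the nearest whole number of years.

approximately 43 years

The growth-rate gap is 6.7% − 1.8% = 4.9 percentage points.
So the ratio between them halves every 70/4.9 ≈ 14.29 years.
An 8 times gap closes after 3 halvings: 3 × 14.29 ≈ 43 years.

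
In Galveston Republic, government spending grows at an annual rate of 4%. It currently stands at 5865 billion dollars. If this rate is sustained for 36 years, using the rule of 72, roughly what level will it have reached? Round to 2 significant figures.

Doubling time ≈ 72/4 = 18.00 years.
36 years is 36/18.00 ≈ 2.00 doublings, a factor of 2^2.00 ≈ 4.00.
5865 × 4.00 ≈ 23000 billion dollars.

approximately 23000 billion dollars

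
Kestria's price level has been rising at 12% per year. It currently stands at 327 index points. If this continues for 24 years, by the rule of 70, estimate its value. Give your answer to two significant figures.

≈ 5700 index points

Doubling time ≈ 70/12 = 5.83 years.
24 years is 24/5.83 ≈ 4.12 doublings, a factor of 2^4.12 ≈ 17.39.
327 × 17.39 ≈ 5700 index points.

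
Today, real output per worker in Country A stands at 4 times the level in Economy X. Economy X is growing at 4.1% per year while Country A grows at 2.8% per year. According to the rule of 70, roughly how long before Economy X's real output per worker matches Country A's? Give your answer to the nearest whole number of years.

What matters is the difference: 1.3 pp.
Rule of 70 on the gap: the ratio halves every 70/1.3 ≈ 53.85 years.
A 4 times gap closes after 2 halvings: 2 × 53.85 ≈ 108 years.

108 years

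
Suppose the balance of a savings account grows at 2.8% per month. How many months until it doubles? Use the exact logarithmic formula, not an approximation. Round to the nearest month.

25 months

t = ln(2) / ln(1 + 0.028) = 0.6931 / 0.027615 ≈ 25.10.
≈ 25 months.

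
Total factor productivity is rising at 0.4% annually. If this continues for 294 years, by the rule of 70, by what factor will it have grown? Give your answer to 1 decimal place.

3.2 times

Doubles every ≈ 175.00 years (70/0.4).
294 years is 1.68 doublings; 2^1.68 ≈ 3.2×.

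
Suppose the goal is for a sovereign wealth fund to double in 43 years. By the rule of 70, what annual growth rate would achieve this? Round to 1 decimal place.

about 1.6%

70 / 43 ≈ 1.63, so about 1.6% a year.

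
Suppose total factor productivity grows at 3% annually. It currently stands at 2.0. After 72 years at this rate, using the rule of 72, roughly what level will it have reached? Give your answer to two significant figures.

around 16

It doubles every 72/3 ≈ 24.00 years, so 72 years is 3.00 doublings.
2^3.00 ≈ 8.00; 2.0 × 8.00 ≈ 16.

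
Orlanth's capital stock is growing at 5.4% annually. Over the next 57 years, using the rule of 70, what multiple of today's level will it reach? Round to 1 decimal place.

21.1 times

Doubles every ≈ 12.96 years (70/5.4).
57 years is 4.40 doublings; 2^4.40 ≈ 21.1×.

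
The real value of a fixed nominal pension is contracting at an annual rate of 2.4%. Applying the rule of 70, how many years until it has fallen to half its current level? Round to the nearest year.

about 29 years

The rule works in reverse for decay: 70/2.4 ≈ 29.17 years to halve.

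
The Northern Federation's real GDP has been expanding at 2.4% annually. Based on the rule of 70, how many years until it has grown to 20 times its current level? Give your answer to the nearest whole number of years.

roughly 126 years

At 2.4% it doubles every 70/2.4 ≈ 29.17 years.
Reaching 20× takes log₂(20) ≈ 4.32 doublings.
4.32 × 29.17 ≈ 126 years.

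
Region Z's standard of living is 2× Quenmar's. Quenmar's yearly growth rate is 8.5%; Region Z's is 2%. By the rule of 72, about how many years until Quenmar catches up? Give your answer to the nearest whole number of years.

≈ 11 years

The growth-rate gap is 8.5% − 2% = 6.5 percentage points.
So the ratio between them halves every 72/6.5 ≈ 11.08 years.
A 2× gap closes after 1 halving: 1 × 11.08 ≈ 11 years.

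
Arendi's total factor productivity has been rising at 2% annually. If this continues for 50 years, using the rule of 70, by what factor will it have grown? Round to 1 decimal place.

Doubling time ≈ 70/2 = 35.00 years.
50 years / 35.00 ≈ 1.43 doublings → factor 2^1.43 ≈ 2.7.

≈ 2.7 times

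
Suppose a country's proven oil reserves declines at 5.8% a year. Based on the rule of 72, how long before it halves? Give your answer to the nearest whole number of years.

about 12 years

The rule works in reverse for decay: 72/5.8 ≈ 12.41 years to halve.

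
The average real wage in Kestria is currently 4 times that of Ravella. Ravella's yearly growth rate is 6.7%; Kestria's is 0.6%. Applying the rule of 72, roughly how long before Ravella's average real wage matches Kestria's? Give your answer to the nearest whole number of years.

≈ 24 years

What matters is the difference: 6.1 pp.
Rule of 72 on the gap: the ratio halves every 72/6.1 ≈ 11.80 years.
A 4 times gap closes after 2 halvings: 2 × 11.80 ≈ 24 years.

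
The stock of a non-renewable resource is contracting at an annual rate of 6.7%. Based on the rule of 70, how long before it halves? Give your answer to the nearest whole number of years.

The rule works in reverse for decay: 70/6.7 ≈ 10.45 years to halve.

approximately 10 years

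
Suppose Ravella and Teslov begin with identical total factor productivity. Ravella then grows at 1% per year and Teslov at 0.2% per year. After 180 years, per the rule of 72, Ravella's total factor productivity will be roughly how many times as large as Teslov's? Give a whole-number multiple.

roughly 4 times

Ravella pulls ahead at 0.8 pp per year, so the ratio doubles every 72/0.8 ≈ 90.00 years.
In 180 years that's 2.00 doublings: 2^2.00 ≈ 4.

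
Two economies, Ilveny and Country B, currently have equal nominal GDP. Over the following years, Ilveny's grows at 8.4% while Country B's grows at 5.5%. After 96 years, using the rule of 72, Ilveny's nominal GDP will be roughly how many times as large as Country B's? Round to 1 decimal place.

Ilveny pulls ahead at 2.9 pp per year, so the ratio doubles every 72/2.9 ≈ 24.83 years.
In 96 years that's 3.87 doublings: 2^3.87 ≈ 14.6.

roughly 14.6 times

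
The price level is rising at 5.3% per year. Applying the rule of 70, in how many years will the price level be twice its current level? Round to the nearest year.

≈ 13 years

Doubling time ≈ 70 / 5.3 = 13.21 years.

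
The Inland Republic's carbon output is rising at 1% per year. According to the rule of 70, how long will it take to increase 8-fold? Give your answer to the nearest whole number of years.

approximately 210 years

One doubling takes 70/1 = 70.00 years.
8× is 3 doublings, so 3 × 70.00 ≈ 210 years.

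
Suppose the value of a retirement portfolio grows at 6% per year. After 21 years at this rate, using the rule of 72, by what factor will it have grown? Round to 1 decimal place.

approximately 3.4 times

Doubles every ≈ 12.00 years (72/6).
21 years is 1.75 doublings; 2^1.75 ≈ 3.4×.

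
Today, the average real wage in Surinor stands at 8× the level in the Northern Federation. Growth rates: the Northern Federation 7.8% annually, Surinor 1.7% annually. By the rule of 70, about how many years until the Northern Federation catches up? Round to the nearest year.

≈ 34 years

the Northern Federation gains on Surinor at 7.8% − 1.7% = 6.1 points a year.
At that relative rate the gap halves every 70/6.1 ≈ 11.48 years.
An 8× gap closes after 3 halvings: 3 × 11.48 ≈ 34 years.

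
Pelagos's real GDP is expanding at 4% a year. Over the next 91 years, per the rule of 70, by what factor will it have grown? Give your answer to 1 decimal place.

Doubles every ≈ 17.50 years (70/4).
91 years is 5.20 doublings; 2^5.20 ≈ 36.8×.

about 36.8 times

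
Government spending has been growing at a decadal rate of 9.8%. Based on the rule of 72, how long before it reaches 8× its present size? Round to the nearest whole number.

At 9.8% it doubles every 72/9.8 ≈ 7.35 decades.
Getting to 8× needs 3 doublings: 3 × 7.35 ≈ 22 decades.

around 22 decades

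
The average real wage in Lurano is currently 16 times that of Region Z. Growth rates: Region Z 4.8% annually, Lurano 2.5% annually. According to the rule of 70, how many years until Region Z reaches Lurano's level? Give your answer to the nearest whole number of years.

around 122 years

What matters is the difference: 2.3 pp.
Rule of 70 on the gap: the ratio halves every 70/2.3 ≈ 30.43 years.
A 16 times gap closes after 4 halvings: 4 × 30.43 ≈ 122 years.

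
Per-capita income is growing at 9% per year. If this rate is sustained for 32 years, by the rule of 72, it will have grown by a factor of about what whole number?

about 16 times

72/9 ≈ 8.00 years per doubling.
32 years fits 4 doublings: 2^4 = 16.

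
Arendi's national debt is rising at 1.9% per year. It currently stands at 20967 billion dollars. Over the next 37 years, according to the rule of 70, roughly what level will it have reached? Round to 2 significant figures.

roughly 42000 billion dollars

Doubling time ≈ 70/1.9 = 36.84 years.
37 years is 37/36.84 ≈ 1.00 doublings, a factor of 2^1.00 ≈ 2.00.
20967 × 2.00 ≈ 42000 billion dollars.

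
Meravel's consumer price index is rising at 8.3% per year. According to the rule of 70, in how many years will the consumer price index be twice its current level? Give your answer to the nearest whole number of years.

70/8.3 ≈ 8.43, so it doubles roughly every 8 years.

about 8 years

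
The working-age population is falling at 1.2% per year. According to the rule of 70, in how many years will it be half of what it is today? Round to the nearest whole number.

approximately 58 years

The rule works in reverse for decay: 70/1.2 ≈ 58.33 years to halve.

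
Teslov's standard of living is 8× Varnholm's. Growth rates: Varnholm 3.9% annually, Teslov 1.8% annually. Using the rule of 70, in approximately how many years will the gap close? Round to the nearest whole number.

approximately 100 years

Varnholm gains on Teslov at 3.9% − 1.8% = 2.1 points a year.
At that relative rate the gap halves every 70/2.1 ≈ 33.33 years.
An 8× gap closes after 3 halvings: 3 × 33.33 ≈ 100 years.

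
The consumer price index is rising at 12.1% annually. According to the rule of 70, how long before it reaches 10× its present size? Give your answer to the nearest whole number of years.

about 19 years

At 12.1% it doubles every 70/12.1 ≈ 5.79 years.
Reaching 10× takes log₂(10) ≈ 3.32 doublings.
3.32 × 5.79 ≈ 19 years.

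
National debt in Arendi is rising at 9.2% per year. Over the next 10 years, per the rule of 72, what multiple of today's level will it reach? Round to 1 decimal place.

Doubles every ≈ 7.83 years (72/9.2).
10 years is 1.28 doublings; 2^1.28 ≈ 2.4×.

2.4 times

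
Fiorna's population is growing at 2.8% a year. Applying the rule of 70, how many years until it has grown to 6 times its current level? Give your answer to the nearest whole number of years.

At 2.8% it doubles every 70/2.8 ≈ 25.00 years.
6× is log₂ 6 ≈ 2.58 doublings, so ≈ 2.58 × 25.00 = 65 years.

approximately 65 years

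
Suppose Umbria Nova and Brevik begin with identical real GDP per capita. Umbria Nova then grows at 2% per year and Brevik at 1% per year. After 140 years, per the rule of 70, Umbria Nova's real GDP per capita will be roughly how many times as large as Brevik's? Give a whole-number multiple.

Only the 1-point difference matters.
70/1 ≈ 70.00 years per doubling of the ratio; 140 years gives 2.00 doublings, so ≈ 4×.

roughly 4 times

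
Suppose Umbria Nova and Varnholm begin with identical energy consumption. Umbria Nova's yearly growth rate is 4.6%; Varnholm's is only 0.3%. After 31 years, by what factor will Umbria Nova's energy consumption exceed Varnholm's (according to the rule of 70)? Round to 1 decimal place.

about 3.7 times

Umbria Nova pulls ahead at 4.3 pp per year, so the ratio doubles every 70/4.3 ≈ 16.28 years.
In 31 years that's 1.90 doublings: 2^1.90 ≈ 3.7.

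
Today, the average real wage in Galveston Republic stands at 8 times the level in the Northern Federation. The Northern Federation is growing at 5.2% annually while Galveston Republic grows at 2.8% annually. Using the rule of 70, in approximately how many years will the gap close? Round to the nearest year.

What matters is the difference: 2.4 pp.
Rule of 70 on the gap: the ratio halves every 70/2.4 ≈ 29.17 years.
An 8 times gap closes after 3 halvings: 3 × 29.17 ≈ 88 years.

about 88 years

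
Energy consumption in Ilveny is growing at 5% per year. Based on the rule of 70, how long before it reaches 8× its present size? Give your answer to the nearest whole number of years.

roughly 42 years

At 5% it doubles every 70/5 ≈ 14.00 years.
8 = 2^3, so 3 doublings → 42 years.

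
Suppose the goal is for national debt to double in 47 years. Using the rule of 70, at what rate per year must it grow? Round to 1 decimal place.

≈ 1.5%

70 / 47 ≈ 1.49, so about 1.5% per year.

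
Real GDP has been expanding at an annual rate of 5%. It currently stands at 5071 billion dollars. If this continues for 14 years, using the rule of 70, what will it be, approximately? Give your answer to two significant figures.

approximately 10000 billion dollars

Doubling time ≈ 70/5 = 14.00 years.
14 years is 14/14.00 ≈ 1.00 doublings, a factor of 2^1.00 ≈ 2.00.
5071 × 2.00 ≈ 10000 billion dollars.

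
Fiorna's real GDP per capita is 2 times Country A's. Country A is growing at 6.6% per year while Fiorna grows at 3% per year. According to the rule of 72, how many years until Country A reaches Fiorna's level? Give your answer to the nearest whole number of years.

The growth-rate gap is 6.6% − 3% = 3.6 percentage points.
So the ratio between them halves every 72/3.6 ≈ 20.00 years.
A 2 times gap closes after 1 halving: 1 × 20.00 ≈ 20 years.

around 20 years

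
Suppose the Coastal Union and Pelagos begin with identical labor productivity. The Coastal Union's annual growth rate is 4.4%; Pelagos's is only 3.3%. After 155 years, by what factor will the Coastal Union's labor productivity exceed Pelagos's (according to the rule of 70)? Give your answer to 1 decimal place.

roughly 5.4 times

Only the 1.1-point difference matters.
70/1.1 ≈ 63.64 years per doubling of the ratio; 155 years gives 2.44 doublings, so ≈ 5.4×.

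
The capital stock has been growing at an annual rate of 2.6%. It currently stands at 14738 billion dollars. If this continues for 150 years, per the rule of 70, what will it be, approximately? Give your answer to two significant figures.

Doubling time ≈ 70/2.6 = 26.92 years.
150 years is 150/26.92 ≈ 5.57 doublings, a factor of 2^5.57 ≈ 47.50.
14738 × 47.50 ≈ 700000 billion dollars.

roughly 700000 billion dollars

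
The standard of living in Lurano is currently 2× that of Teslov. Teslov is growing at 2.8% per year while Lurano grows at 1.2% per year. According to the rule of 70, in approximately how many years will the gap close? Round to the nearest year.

about 44 years

What matters is the difference: 1.6 pp.
Rule of 70 on the gap: the ratio halves every 70/1.6 ≈ 43.75 years.
A 2× gap closes after 1 halving: 1 × 43.75 ≈ 44 years.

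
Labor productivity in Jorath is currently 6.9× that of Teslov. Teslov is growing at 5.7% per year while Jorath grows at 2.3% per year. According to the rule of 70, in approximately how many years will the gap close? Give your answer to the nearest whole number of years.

Teslov gains on Jorath at 5.7% − 2.3% = 3.4 points a year.
At that relative rate the gap halves every 70/3.4 ≈ 20.59 years.
A 6.9× gap takes log₂(6.9) ≈ 2.79 halvings to close: 2.79 × 20.59 ≈ 57 years.

roughly 57 years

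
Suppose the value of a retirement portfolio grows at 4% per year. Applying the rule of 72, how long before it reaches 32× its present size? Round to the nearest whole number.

roughly 90 years

Doubling time ≈ 72/4 = 18.00 years.
Getting to 32× needs 5 doublings: 5 × 18.00 ≈ 90 years.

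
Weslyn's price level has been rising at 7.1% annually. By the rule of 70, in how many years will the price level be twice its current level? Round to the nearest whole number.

about 10 years

At 7.1%, doubling takes about 70/7.1 = 9.86 years.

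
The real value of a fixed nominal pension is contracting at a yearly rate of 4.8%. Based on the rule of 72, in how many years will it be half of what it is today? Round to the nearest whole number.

Halving time ≈ 72 / 4.8 = 15.00 → 15 years.

≈ 15 years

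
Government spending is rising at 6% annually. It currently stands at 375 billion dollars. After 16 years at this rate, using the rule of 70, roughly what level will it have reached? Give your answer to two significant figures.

Doubling time ≈ 70/6 = 11.67 years.
16 years is 16/11.67 ≈ 1.37 doublings, a factor of 2^1.37 ≈ 2.58.
375 × 2.58 ≈ 970 billion dollars.

about 970 billion dollars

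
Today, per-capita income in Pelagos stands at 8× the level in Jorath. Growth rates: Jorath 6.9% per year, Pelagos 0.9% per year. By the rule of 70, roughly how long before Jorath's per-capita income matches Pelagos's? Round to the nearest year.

The growth-rate gap is 6.9% − 0.9% = 6 percentage points.
So the ratio between them halves every 70/6 ≈ 11.67 years.
An 8× gap closes after 3 halvings: 3 × 11.67 ≈ 35 years.

≈ 35 years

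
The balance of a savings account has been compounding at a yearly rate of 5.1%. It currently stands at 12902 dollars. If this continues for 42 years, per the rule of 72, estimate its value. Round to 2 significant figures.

It doubles every 72/5.1 ≈ 14.12 years, so 42 years is 2.97 doublings.
2^2.97 ≈ 7.84; 12902 × 7.84 ≈ 100000 dollars.

100000 dollars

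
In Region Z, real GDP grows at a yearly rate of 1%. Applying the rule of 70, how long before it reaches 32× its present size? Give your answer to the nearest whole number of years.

At 1% it doubles every 70/1 ≈ 70.00 years.
32 = 2^5, so 5 doublings → 350 years.

roughly 350 years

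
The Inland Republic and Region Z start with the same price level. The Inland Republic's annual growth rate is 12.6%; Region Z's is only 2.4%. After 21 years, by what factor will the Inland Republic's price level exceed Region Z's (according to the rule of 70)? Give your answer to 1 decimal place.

Only the 10.2-point difference matters.
70/10.2 ≈ 6.86 years per doubling of the ratio; 21 years gives 3.06 doublings, so ≈ 8.3×.

≈ 8.3 times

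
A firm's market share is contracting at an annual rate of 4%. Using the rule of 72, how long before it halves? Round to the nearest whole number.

approximately 18 years

Falling at 4%, it halves about every 72/4 = 18.00 years.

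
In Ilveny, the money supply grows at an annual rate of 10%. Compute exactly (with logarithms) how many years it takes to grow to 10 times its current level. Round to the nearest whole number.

t = ln(10) / ln(1 + 0.1) = 2.3026 / 0.095310 ≈ 24.16.
≈ 24 years.

24 years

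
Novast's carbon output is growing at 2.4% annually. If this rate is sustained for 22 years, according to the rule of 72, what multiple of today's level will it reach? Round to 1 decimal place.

Doubles every ≈ 30.00 years (72/2.4).
22 years is 0.73 doublings; 2^0.73 ≈ 1.7×.

about 1.7 times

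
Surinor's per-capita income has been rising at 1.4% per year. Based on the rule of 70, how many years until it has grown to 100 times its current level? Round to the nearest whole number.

One doubling takes 70/1.4 = 50.00 years.
100× is log₂ 100 ≈ 6.64 doublings, so ≈ 6.64 × 50.00 = 332 years.

≈ 332 years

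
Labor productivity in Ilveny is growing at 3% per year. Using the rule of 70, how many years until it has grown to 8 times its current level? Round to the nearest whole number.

At 3% it doubles every 70/3 ≈ 23.33 years.
8 = 2^3, so 3 doublings → 70 years.

≈ 70 years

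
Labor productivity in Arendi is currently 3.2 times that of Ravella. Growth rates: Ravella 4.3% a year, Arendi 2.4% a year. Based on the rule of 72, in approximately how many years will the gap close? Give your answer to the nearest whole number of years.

≈ 64 years

What matters is the difference: 1.9 pp.
Rule of 72 on the gap: the ratio halves every 72/1.9 ≈ 37.89 years.
A 3.2 times gap takes log₂(3.2) ≈ 1.68 halvings to close: 1.68 × 37.89 ≈ 64 years.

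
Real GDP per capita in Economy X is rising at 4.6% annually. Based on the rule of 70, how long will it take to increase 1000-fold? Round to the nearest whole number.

At 4.6% it doubles every 70/4.6 ≈ 15.22 years.
1000× is log₂ 1000 ≈ 9.97 doublings, so ≈ 9.97 × 15.22 = 152 years.

approximately 152 years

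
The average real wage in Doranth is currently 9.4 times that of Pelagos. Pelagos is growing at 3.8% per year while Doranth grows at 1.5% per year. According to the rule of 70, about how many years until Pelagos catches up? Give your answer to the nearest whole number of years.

The growth-rate gap is 3.8% − 1.5% = 2.3 percentage points.
So the ratio between them halves every 70/2.3 ≈ 30.43 years.
A 9.4 times gap takes log₂(9.4) ≈ 3.23 halvings to close: 3.23 × 30.43 ≈ 98 years.

around 98 years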